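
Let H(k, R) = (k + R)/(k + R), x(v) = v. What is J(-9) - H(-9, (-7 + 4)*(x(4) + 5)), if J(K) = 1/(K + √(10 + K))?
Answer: -9/8 ≈ -1.1250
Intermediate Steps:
H(k, R) = 1 (H(k, R) = (R + k)/(R + k) = 1)
J(-9) - H(-9, (-7 + 4)*(x(4) + 5)) = 1/(-9 + √(10 - 9)) - 1*1 = 1/(-9 + √1) - 1 = 1/(-9 + 1) - 1 = 1/(-8) - 1 = -⅛ - 1 = -9/8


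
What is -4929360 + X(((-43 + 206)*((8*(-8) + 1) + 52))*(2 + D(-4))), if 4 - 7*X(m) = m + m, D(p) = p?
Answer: -4930384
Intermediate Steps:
X(m) = 4/7 - 2*m/7 (X(m) = 4/7 - (m + m)/7 = 4/7 - 2*m/7)
-4929360 + X(((-43 + 206)*((8*(-8) + 1) + 52))*(2 + D(-4))) = -4929360 + (4/7 - 2*(-43 + 206)*((8*(-8) + 1) + 52)*(2 - 4)/7) = -4929360 + (4/7 - 2*163*((-64 + 1) + 52)*(-2)/7) = -4929360 + (4/7 - 2*163*(-63 + 52)*(-2)/7) = -4929360 + (4/7 - 2*163*(-11)*(-2)/7) = -4929360 + (4/7 - (-3586)*(-2)/7) = -4929360 + (4/7 - 2/7*3586) = -4929360 + (4/7 - 7172/7) = -4929360 - 1024 = -4930384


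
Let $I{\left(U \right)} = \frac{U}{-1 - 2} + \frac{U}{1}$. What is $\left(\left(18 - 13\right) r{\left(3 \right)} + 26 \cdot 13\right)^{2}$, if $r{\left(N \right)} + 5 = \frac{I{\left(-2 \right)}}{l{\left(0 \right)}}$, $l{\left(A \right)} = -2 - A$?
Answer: $\frac{900601}{9} \approx 1.0007 \cdot 10^{5}$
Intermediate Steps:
$I{\left(U \right)} = \frac{2 U}{3}$ ($I{\left(U \right)} = \frac{U}{-3} + U 1 = U \left(- \frac{1}{3}\right) + U = - \frac{U}{3} + U = \frac{2 U}{3}$)
$r{\left(N \right)} = - \frac{13}{3}$ ($r{\left(N \right)} = -5 + \frac{\frac{2}{3} \left(-2\right)}{-2 - 0} = -5 - \frac{4}{3 \left(-2 + 0\right)} = -5 - \frac{4}{3 \left(-2\right)} = -5 - - \frac{2}{3} = -5 + \frac{2}{3} = - \frac{13}{3}$)
$\left(\left(18 - 13\right) r{\left(3 \right)} + 26 \cdot 13\right)^{2} = \left(\left(18 - 13\right) \left(- \frac{13}{3}\right) + 26 \cdot 13\right)^{2} = \left(5 \left(- \frac{13}{3}\right) + 338\right)^{2} = \left(- \frac{65}{3} + 338\right)^{2} = \left(\frac{949}{3}\right)^{2} = \frac{900601}{9}$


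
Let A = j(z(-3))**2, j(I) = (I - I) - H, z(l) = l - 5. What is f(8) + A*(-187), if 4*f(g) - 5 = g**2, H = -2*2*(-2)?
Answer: -47803/4 ≈ -11951.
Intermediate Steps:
z(l) = -5 + l
H = 8 (H = -4*(-2) = 8)
j(I) = -8 (j(I) = (I - I) - 1*8 = 0 - 8 = -8)
f(g) = 5/4 + g**2/4
A = 64 (A = (-8)**2 = 64)
f(8) + A*(-187) = (5/4 + (1/4)*8**2) + 64*(-187) = (5/4 + (1/4)*64) - 11968 = (5/4 + 16) - 11968 = 69/4 - 11968 = -47803/4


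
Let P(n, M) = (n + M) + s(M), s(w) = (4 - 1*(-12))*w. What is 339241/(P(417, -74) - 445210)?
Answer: -339241/446051 ≈ -0.76054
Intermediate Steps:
s(w) = 16*w (s(w) = (4 + 12)*w = 16*w)
P(n, M) = n + 17*M (P(n, M) = (n + M) + 16*M = (M + n) + 16*M = n + 17*M)
339241/(P(417, -74) - 445210) = 339241/((417 + 17*(-74)) - 445210) = 339241/((417 - 1258) - 445210) = 339241/(-841 - 445210) = 339241/(-446051) = 339241*(-1/446051) = -339241/446051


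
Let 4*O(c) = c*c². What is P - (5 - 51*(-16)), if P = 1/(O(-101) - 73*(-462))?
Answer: -735120941/895397 ≈ -821.00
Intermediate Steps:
O(c) = c³/4 (O(c) = (c*c²)/4 = c³/4)
P = -4/895397 (P = 1/((¼)*(-101)³ - 73*(-462)) = 1/((¼)*(-1030301) + 33726) = 1/(-1030301/4 + 33726) = 1/(-895397/4) = -4/895397 ≈ -4.4673e-6)
P - (5 - 51*(-16)) = -4/895397 - (5 - 51*(-16)) = -4/895397 - (5 + 816) = -4/895397 - 1*821 = -4/895397 - 821 = -735120941/895397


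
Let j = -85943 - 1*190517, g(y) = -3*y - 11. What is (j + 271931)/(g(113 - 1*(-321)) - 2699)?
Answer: 4529/4012 ≈ 1.1289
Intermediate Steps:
g(y) = -11 - 3*y
j = -276460 (j = -85943 - 190517 = -276460)
(j + 271931)/(g(113 - 1*(-321)) - 2699) = (-276460 + 271931)/((-11 - 3*(113 - 1*(-321))) - 2699) = -4529/((-11 - 3*(113 + 321)) - 2699) = -4529/((-11 - 3*434) - 2699) = -4529/((-11 - 1302) - 2699) = -4529/(-1313 - 2699) = -4529/(-4012) = -4529*(-1/4012) = 4529/4012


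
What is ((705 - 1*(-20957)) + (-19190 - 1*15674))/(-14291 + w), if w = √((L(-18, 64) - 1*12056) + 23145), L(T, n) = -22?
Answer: 3043061/3293897 + 6601*√11067/102110807 ≈ 0.93065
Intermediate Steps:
w = √11067 (w = √((-22 - 1*12056) + 23145) = √((-22 - 12056) + 23145) = √(-12078 + 23145) = √11067 ≈ 105.20)
((705 - 1*(-20957)) + (-19190 - 1*15674))/(-14291 + w) = ((705 - 1*(-20957)) + (-19190 - 1*15674))/(-14291 + √11067) = ((705 + 20957) + (-19190 - 15674))/(-14291 + √11067) = (21662 - 34864)/(-14291 + √11067) = -13202/(-14291 + √11067)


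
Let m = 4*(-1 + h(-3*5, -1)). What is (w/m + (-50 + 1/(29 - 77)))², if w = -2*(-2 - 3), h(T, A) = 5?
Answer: 5621641/2304 ≈ 2439.9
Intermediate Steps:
w = 10 (w = -2*(-5) = 10)
m = 16 (m = 4*(-1 + 5) = 4*4 = 16)
(w/m + (-50 + 1/(29 - 77)))² = (10/16 + (-50 + 1/(29 - 77)))² = (10*(1/16) + (-50 + 1/(-48)))² = (5/8 + (-50 - 1/48))² = (5/8 - 2401/48)² = (-2371/48)² = 5621641/2304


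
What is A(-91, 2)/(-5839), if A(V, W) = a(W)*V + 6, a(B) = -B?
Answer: -188/5839 ≈ -0.032197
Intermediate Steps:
A(V, W) = 6 - V*W (A(V, W) = (-W)*V + 6 = -V*W + 6 = 6 - V*W)
A(-91, 2)/(-5839) = (6 - 1*(-91)*2)/(-5839) = (6 + 182)*(-1/5839) = 188*(-1/5839) = -188/5839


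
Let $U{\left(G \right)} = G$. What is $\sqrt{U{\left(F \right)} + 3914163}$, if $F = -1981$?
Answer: $\sqrt{3912182} \approx 1977.9$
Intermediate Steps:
$\sqrt{U{\left(F \right)} + 3914163} = \sqrt{-1981 + 3914163} = \sqrt{3912182}$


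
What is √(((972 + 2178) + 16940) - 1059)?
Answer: √19031 ≈ 137.95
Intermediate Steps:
√(((972 + 2178) + 16940) - 1059) = √((3150 + 16940) - 1059) = √(20090 - 1059) = √19031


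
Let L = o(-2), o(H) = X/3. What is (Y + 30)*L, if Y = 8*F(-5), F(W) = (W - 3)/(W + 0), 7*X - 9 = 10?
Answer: 4066/105 ≈ 38.724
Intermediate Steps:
X = 19/7 (X = 9/7 + (⅐)*10 = 9/7 + 10/7 = 19/7 ≈ 2.7143)
o(H) = 19/21 (o(H) = (19/7)/3 = (19/7)*(⅓) = 19/21)
L = 19/21 ≈ 0.90476
F(W) = (-3 + W)/W
Y = 64/5 (Y = 8*((-3 - 5)/(-5)) = 8*(-⅕*(-8)) = 8*(8/5) = 64/5 ≈ 12.800)
(Y + 30)*L = (64/5 + 30)*(19/21) = (214/5)*(19/21) = 4066/105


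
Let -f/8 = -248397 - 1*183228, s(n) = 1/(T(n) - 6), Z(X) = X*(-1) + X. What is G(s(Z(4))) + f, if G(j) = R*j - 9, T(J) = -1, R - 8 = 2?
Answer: 24170927/7 ≈ 3.4530e+6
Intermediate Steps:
R = 10 (R = 8 + 2 = 10)
Z(X) = 0 (Z(X) = -X + X = 0)
s(n) = -⅐ (s(n) = 1/(-1 - 6) = 1/(-7) = -⅐)
G(j) = -9 + 10*j (G(j) = 10*j - 9 = -9 + 10*j)
f = 3453000 (f = -8*(-248397 - 1*183228) = -8*(-248397 - 183228) = -8*(-431625) = 3453000)
G(s(Z(4))) + f = (-9 + 10*(-⅐)) + 3453000 = (-9 - 10/7) + 3453000 = -73/7 + 3453000 = 24170927/7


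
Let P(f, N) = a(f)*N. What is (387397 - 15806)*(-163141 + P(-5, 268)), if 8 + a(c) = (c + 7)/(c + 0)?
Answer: -307291264951/5 ≈ -6.1458e+10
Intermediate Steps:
a(c) = -8 + (7 + c)/c (a(c) = -8 + (c + 7)/(c + 0) = -8 + (7 + c)/c)
P(f, N) = N*(-7 + 7/f) (P(f, N) = (-7 + 7/f)*N = N*(-7 + 7/f))
(387397 - 15806)*(-163141 + P(-5, 268)) = (387397 - 15806)*(-163141 + 7*268*(1 - 1*(-5))/(-5)) = 371591*(-163141 + 7*268*(-⅕)*(1 + 5)) = 371591*(-163141 + 7*268*(-⅕)*6) = 371591*(-163141 - 11256/5) = 371591*(-826961/5) = -307291264951/5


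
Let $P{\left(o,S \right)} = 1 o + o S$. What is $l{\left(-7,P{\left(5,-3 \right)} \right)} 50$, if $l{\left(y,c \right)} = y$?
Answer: $-350$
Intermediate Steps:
$P{\left(o,S \right)} = o + S o$
$l{\left(-7,P{\left(5,-3 \right)} \right)} 50 = \left(-7\right) 50 = -350$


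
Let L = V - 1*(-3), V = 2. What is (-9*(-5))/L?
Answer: 9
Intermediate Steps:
L = 5 (L = 2 - 1*(-3) = 2 + 3 = 5)
(-9*(-5))/L = -9*(-5)/5 = 45*(⅕) = 9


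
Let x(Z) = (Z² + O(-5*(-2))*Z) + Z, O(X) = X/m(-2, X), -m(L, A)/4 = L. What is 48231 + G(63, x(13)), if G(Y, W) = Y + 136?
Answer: 48430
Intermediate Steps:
m(L, A) = -4*L
O(X) = X/8 (O(X) = X/((-4*(-2))) = X/8)
x(Z) = Z² + 9*Z/4 (x(Z) = (Z² + ((-5*(-2))/8)*Z) + Z = (Z² + ((⅛)*10)*Z) + Z = (Z² + 5*Z/4) + Z = Z² + 9*Z/4)
G(Y, W) = 136 + Y
48231 + G(63, x(13)) = 48231 + (136 + 63) = 48231 + 199 = 48430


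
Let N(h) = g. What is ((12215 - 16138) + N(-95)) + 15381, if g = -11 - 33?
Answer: 11414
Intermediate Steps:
g = -44
N(h) = -44
((12215 - 16138) + N(-95)) + 15381 = ((12215 - 16138) - 44) + 15381 = (-3923 - 44) + 15381 = -3967 + 15381 = 11414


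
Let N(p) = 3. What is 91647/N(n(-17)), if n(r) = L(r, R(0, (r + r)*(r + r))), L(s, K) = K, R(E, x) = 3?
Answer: 30549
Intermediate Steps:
n(r) = 3
91647/N(n(-17)) = 91647/3 = 91647*(⅓) = 30549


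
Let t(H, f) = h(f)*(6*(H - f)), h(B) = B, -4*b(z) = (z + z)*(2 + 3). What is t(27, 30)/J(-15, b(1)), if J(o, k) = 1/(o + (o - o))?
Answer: 8100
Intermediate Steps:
b(z) = -5*z/2 (b(z) = -(z + z)*(2 + 3)/4 = -2*z*5/4 = -5*z/2)
J(o, k) = 1/o (J(o, k) = 1/(o + 0) = 1/o)
t(H, f) = f*(-6*f + 6*H) (t(H, f) = f*(6*(H - f)) = f*(-6*f + 6*H))
t(27, 30)/J(-15, b(1)) = (6*30*(27 - 1*30))/(1/(-15)) = (6*30*(27 - 30))/(-1/15) = (6*30*(-3))*(-15) = -540*(-15) = 8100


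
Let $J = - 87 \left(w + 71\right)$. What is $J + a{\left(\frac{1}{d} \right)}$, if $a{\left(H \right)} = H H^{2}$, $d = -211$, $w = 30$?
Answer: $- \frac{82544471698}{9393931} \approx -8787.0$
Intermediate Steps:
$a{\left(H \right)} = H^{3}$
$J = -8787$ ($J = - 87 \left(30 + 71\right) = \left(-87\right) 101 = -8787$)
$J + a{\left(\frac{1}{d} \right)} = -8787 + \left(\frac{1}{-211}\right)^{3} = -8787 + \left(- \frac{1}{211}\right)^{3} = -8787 - \frac{1}{9393931} = - \frac{82544471698}{9393931}$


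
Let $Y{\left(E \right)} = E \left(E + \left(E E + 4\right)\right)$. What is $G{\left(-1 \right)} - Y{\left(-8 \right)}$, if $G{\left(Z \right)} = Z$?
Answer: $479$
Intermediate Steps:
$Y{\left(E \right)} = E \left(4 + E + E^{2}\right)$ ($Y{\left(E \right)} = E \left(E + \left(E^{2} + 4\right)\right) = E \left(E + \left(4 + E^{2}\right)\right) = E \left(4 + E + E^{2}\right)$)
$G{\left(-1 \right)} - Y{\left(-8 \right)} = -1 - - 8 \left(4 - 8 + \left(-8\right)^{2}\right) = -1 - - 8 \left(4 - 8 + 64\right) = -1 - \left(-8\right) 60 = -1 - -480 = -1 + 480 = 479$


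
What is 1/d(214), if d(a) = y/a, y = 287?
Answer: 214/287 ≈ 0.74564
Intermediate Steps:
d(a) = 287/a
1/d(214) = 1/(287/214) = 214/287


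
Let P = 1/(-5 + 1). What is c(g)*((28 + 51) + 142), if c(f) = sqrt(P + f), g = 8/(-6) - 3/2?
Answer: 221*I*sqrt(111)/6 ≈ 388.06*I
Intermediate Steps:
P = -1/4 (P = 1/(-4) = -1/4 ≈ -0.25000)
g = -17/6 (g = 8*(-1/6) - 3*1/2 = -4/3 - 3/2 = -17/6 ≈ -2.8333)
c(f) = sqrt(-1/4 + f)
c(g)*((28 + 51) + 142) = (sqrt(-1 + 4*(-17/6))/2)*((28 + 51) + 142) = (sqrt(-1 - 34/3)/2)*(79 + 142) = (sqrt(-37/3)/2)*221 = ((I*sqrt(111)/3)/2)*221 = (I*sqrt(111)/6)*221 = 221*I*sqrt(111)/6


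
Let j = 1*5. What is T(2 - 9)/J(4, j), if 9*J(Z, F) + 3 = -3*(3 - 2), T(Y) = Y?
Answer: 21/2 ≈ 10.500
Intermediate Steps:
j = 5
J(Z, F) = -⅔ (J(Z, F) = -⅓ + (-3*(3 - 2))/9 = -⅓ + (-3*1)/9 = -⅓ + (⅑)*(-3) = -⅓ - ⅓ = -⅔)
T(2 - 9)/J(4, j) = (2 - 9)/(-⅔) = -7*(-3/2) = 21/2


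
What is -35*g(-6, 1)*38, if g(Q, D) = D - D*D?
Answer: 0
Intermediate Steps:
g(Q, D) = D - D²
-35*g(-6, 1)*38 = -35*(1 - 1*1)*38 = -35*(1 - 1)*38 = -35*0*38 = 0*38 = 0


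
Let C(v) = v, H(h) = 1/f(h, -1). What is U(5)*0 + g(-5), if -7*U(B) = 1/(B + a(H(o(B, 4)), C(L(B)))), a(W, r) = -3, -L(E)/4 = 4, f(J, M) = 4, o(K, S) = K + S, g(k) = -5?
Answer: -5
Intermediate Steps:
L(E) = -16 (L(E) = -4*4 = -16)
H(h) = ¼ (H(h) = 1/4 = ¼)
U(B) = -1/(7*(-3 + B)) (U(B) = -1/(7*(B - 3)) = -1/(7*(-3 + B)))
U(5)*0 + g(-5) = -1/(-21 + 7*5)*0 - 5 = -1/(-21 + 35)*0 - 5 = -1/14*0 - 5 = 0 - 5 = -5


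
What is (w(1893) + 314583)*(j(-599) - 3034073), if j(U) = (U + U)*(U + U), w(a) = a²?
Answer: -6232442525808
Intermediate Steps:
j(U) = 4*U² (j(U) = (2*U)*(2*U) = 4*U²)
(w(1893) + 314583)*(j(-599) - 3034073) = (1893² + 314583)*(4*(-599)² - 3034073) = (3583449 + 314583)*(4*358801 - 3034073) = 3898032*(1435204 - 3034073) = 3898032*(-1598869) = -6232442525808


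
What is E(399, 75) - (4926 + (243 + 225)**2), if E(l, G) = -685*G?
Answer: -275325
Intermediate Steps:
E(399, 75) - (4926 + (243 + 225)**2) = -685*75 - (4926 + (243 + 225)**2) = -51375 - (4926 + 468**2) = -51375 - (4926 + 219024) = -51375 - 1*223950 = -51375 - 223950 = -275325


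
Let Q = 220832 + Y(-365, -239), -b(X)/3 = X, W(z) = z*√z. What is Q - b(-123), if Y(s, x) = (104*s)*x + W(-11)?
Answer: 9292903 - 11*I*√11 ≈ 9.2929e+6 - 36.483*I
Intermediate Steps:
W(z) = z^(3/2)
Y(s, x) = -11*I*√11 + 104*s*x (Y(s, x) = (104*s)*x + (-11)^(3/2) = 104*s*x - 11*I*√11 = -11*I*√11 + 104*s*x)
b(X) = -3*X
Q = 9293272 - 11*I*√11 (Q = 220832 + (-11*I*√11 + 104*(-365)*(-239)) = 220832 + (-11*I*√11 + 9072440) = 220832 + (9072440 - 11*I*√11) = 9293272 - 11*I*√11 ≈ 9.2933e+6 - 36.483*I)
Q - b(-123) = (9293272 - 11*I*√11) - (-3)*(-123) = (9293272 - 11*I*√11) - 1*369 = (9293272 - 11*I*√11) - 369 = 9292903 - 11*I*√11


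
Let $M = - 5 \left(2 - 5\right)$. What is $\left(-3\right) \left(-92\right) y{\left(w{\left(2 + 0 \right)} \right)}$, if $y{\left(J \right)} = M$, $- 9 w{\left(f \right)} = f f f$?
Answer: $4140$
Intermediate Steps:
$M = 15$ ($M = - 5 \left(2 - 5\right) = \left(-5\right) \left(-3\right) = 15$)
$w{\left(f \right)} = - \frac{f^{3}}{9}$ ($w{\left(f \right)} = - \frac{f f f}{9} = - \frac{f^{2} f}{9} = - \frac{f^{3}}{9}$)
$y{\left(J \right)} = 15$
$\left(-3\right) \left(-92\right) y{\left(w{\left(2 + 0 \right)} \right)} = \left(-3\right) \left(-92\right) 15 = 276 \cdot 15 = 4140$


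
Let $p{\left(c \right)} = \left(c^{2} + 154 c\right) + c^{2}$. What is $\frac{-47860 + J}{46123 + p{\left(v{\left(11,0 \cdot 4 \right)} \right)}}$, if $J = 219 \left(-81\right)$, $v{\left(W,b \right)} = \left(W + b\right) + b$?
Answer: $- \frac{65599}{48059} \approx -1.365$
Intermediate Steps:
$v{\left(W,b \right)} = W + 2 b$
$J = -17739$
$p{\left(c \right)} = 2 c^{2} + 154 c$
$\frac{-47860 + J}{46123 + p{\left(v{\left(11,0 \cdot 4 \right)} \right)}} = \frac{-47860 - 17739}{46123 + 2 \left(11 + 2 \cdot 0 \cdot 4\right) \left(77 + \left(11 + 2 \cdot 0 \cdot 4\right)\right)} = - \frac{65599}{46123 + 2 \left(11 + 2 \cdot 0\right) \left(77 + \left(11 + 2 \cdot 0\right)\right)} = - \frac{65599}{46123 + 2 \left(11 + 0\right) \left(77 + \left(11 + 0\right)\right)} = - \frac{65599}{46123 + 2 \cdot 11 \left(77 + 11\right)} = - \frac{65599}{46123 + 2 \cdot 11 \cdot 88} = - \frac{65599}{46123 + 1936} = - \frac{65599}{48059}$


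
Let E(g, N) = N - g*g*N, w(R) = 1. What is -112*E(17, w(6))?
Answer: 32256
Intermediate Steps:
E(g, N) = N - N*g**2 (E(g, N) = N - g**2*N = N - N*g**2)
-112*E(17, w(6)) = -112*(1 - 1*17**2) = -112*(1 - 1*289) = -112*(1 - 289) = -112*(-288) = 32256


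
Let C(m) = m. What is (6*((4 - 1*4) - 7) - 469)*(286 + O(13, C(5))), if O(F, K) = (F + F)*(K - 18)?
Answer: 26572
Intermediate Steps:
O(F, K) = 2*F*(-18 + K) (O(F, K) = (2*F)*(-18 + K) = 2*F*(-18 + K))
(6*((4 - 1*4) - 7) - 469)*(286 + O(13, C(5))) = (6*((4 - 1*4) - 7) - 469)*(286 + 2*13*(-18 + 5)) = (6*((4 - 4) - 7) - 469)*(286 + 2*13*(-13)) = (6*(0 - 7) - 469)*(286 - 338) = (6*(-7) - 469)*(-52) = (-42 - 469)*(-52) = -511*(-52) = 26572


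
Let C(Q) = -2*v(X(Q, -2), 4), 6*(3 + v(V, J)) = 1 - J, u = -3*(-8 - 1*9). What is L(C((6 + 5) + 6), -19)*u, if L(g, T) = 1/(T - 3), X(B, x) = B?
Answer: -51/22 ≈ -2.3182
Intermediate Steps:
u = 51 (u = -3*(-8 - 9) = -3*(-17) = 51)
v(V, J) = -17/6 - J/6 (v(V, J) = -3 + (1 - J)/6 = -3 + (⅙ - J/6) = -17/6 - J/6)
C(Q) = 7 (C(Q) = -2*(-17/6 - ⅙*4) = -2*(-17/6 - ⅔) = -2*(-7/2) = 7)
L(g, T) = 1/(-3 + T)
L(C((6 + 5) + 6), -19)*u = 51/(-3 - 19) = 51/(-22) = -1/22*51 = -51/22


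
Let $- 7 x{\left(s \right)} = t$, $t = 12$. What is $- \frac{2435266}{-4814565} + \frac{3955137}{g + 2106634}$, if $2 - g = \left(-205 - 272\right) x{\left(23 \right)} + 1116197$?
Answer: $\frac{150165786682669}{33352172038185} \approx 4.5024$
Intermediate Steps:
$x{\left(s \right)} = - \frac{12}{7}$ ($x{\left(s \right)} = \left(- \frac{1}{7}\right) 12 = - \frac{12}{7}$)
$g = - \frac{7819089}{7}$ ($g = 2 - \left(\left(-205 - 272\right) \left(- \frac{12}{7}\right) + 1116197\right) = 2 - \left(\left(-477\right) \left(- \frac{12}{7}\right) + 1116197\right) = 2 - \left(\frac{5724}{7} + 1116197\right) = 2 - \frac{7819103}{7} = - \frac{7819089}{7} \approx -1.117 \cdot 10^{6}$)
$- \frac{2435266}{-4814565} + \frac{3955137}{g + 2106634} = - \frac{2435266}{-4814565} + \frac{3955137}{- \frac{7819089}{7} + 2106634} = \left(-2435266\right) \left(- \frac{1}{4814565}\right) + \frac{3955137}{\frac{6927349}{7}} = \frac{2435266}{4814565} + 3955137 \cdot \frac{7}{6927349} = \frac{2435266}{4814565} + \frac{27685959}{6927349} = \frac{150165786682669}{33352172038185}$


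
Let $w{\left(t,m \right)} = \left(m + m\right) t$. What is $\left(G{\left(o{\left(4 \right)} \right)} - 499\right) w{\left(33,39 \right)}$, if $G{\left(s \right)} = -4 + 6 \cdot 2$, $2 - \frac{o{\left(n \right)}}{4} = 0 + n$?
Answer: $-1263834$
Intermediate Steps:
$o{\left(n \right)} = 8 - 4 n$ ($o{\left(n \right)} = 8 - 4 \left(0 + n\right) = 8 - 4 n$)
$w{\left(t,m \right)} = 2 m t$
$G{\left(s \right)} = 8$ ($G{\left(s \right)} = -4 + 12 = 8$)
$\left(G{\left(o{\left(4 \right)} \right)} - 499\right) w{\left(33,39 \right)} = \left(8 - 499\right) 2 \cdot 39 \cdot 33 = \left(-491\right) 2574 = -1263834$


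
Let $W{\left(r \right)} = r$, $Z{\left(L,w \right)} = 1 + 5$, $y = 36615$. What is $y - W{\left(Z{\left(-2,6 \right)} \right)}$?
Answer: $36609$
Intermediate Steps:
$Z{\left(L,w \right)} = 6$
$y - W{\left(Z{\left(-2,6 \right)} \right)} = 36615 - 6 = 36609$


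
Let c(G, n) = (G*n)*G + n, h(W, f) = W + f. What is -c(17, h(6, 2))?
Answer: -2320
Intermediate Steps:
c(G, n) = n + n*G² (c(G, n) = n*G² + n = n + n*G²)
-c(17, h(6, 2)) = -(6 + 2)*(1 + 17²) = -8*(1 + 289) = -8*290 = -1*2320 = -2320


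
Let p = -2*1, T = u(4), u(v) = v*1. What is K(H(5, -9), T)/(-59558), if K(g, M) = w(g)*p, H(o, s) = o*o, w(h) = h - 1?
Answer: 24/29779 ≈ 0.00080594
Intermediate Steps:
w(h) = -1 + h
H(o, s) = o²
u(v) = v
T = 4
p = -2
K(g, M) = 2 - 2*g (K(g, M) = (-1 + g)*(-2) = 2 - 2*g)
K(H(5, -9), T)/(-59558) = (2 - 2*5²)/(-59558) = (2 - 2*25)*(-1/59558) = (2 - 50)*(-1/59558) = -48*(-1/59558) = 24/29779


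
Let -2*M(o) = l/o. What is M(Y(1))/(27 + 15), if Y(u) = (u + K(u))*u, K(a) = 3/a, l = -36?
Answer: 3/28 ≈ 0.10714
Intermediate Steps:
Y(u) = u*(u + 3/u) (Y(u) = (u + 3/u)*u = u*(u + 3/u))
M(o) = 18/o (M(o) = -(-18)/o = 18/o)
M(Y(1))/(27 + 15) = (18/(3 + 1²))/(27 + 15) = (18/(3 + 1))/42 = (18/4)/42 = (18*(¼))/42 = (1/42)*(9/2) = 3/28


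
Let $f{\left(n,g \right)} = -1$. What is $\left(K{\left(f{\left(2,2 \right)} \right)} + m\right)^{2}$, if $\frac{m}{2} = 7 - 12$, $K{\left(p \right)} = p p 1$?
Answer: $81$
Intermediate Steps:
$K{\left(p \right)} = p^{2}$ ($K{\left(p \right)} = p^{2} \cdot 1 = p^{2}$)
$m = -10$ ($m = 2 \left(7 - 12\right) = 2 \left(-5\right) = -10$)
$\left(K{\left(f{\left(2,2 \right)} \right)} + m\right)^{2} = \left(\left(-1\right)^{2} - 10\right)^{2} = \left(1 - 10\right)^{2} = \left(-9\right)^{2} = 81$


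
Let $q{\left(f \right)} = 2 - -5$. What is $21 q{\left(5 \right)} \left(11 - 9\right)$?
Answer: $294$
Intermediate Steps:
$q{\left(f \right)} = 7$ ($q{\left(f \right)} = 2 + 5 = 7$)
$21 q{\left(5 \right)} \left(11 - 9\right) = 21 \cdot 7 \left(11 - 9\right) = 147 \cdot 2 = 294$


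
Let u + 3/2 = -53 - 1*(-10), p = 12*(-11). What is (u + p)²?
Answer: 124609/4 ≈ 31152.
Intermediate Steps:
p = -132
u = -89/2 (u = -3/2 + (-53 - 1*(-10)) = -3/2 + (-53 + 10) = -3/2 - 43 = -89/2 ≈ -44.500)
(u + p)² = (-89/2 - 132)² = (-353/2)² = 124609/4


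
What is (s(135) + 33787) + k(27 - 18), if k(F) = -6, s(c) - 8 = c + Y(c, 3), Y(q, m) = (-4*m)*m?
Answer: 33888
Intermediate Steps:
Y(q, m) = -4*m²
s(c) = -28 + c (s(c) = 8 + (c - 4*3²) = 8 + (c - 4*9) = 8 + (c - 36) = 8 + (-36 + c) = -28 + c)
(s(135) + 33787) + k(27 - 18) = ((-28 + 135) + 33787) - 6 = (107 + 33787) - 6 = 33894 - 6 = 33888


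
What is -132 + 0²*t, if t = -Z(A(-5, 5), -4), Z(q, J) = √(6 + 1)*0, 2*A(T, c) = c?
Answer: -132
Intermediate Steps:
A(T, c) = c/2
Z(q, J) = 0 (Z(q, J) = √7*0 = 0)
t = 0 (t = -1*0 = 0)
-132 + 0²*t = -132 + 0²*0 = -132 + 0*0 = -132 + 0 = -132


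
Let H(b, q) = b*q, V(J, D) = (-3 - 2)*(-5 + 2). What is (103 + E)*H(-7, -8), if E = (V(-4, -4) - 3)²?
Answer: 13832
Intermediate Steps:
V(J, D) = 15 (V(J, D) = -5*(-3) = 15)
E = 144 (E = (15 - 3)² = 12² = 144)
(103 + E)*H(-7, -8) = (103 + 144)*(-7*(-8)) = 247*56 = 13832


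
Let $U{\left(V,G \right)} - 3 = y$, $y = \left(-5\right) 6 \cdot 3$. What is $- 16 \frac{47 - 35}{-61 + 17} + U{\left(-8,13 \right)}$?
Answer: $- \frac{909}{11} \approx -82.636$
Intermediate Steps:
$y = -90$ ($y = \left(-30\right) 3 = -90$)
$U{\left(V,G \right)} = -87$ ($U{\left(V,G \right)} = 3 - 90 = -87$)
$- 16 \frac{47 - 35}{-61 + 17} + U{\left(-8,13 \right)} = - 16 \frac{47 - 35}{-61 + 17} - 87 = - 16 \frac{12}{-44} - 87 = - 16 \cdot 12 \left(- \frac{1}{44}\right) - 87 = \left(-16\right) \left(- \frac{3}{11}\right) - 87 = \frac{48}{11} - 87 = - \frac{909}{11}$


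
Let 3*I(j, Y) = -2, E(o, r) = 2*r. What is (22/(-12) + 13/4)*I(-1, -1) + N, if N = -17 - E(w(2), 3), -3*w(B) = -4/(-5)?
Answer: -431/18 ≈ -23.944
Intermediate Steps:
w(B) = -4/15 (w(B) = -(-4)/(3*(-5)) = -(-4)*(-1)/(3*5) = -1/3*4/5 = -4/15)
I(j, Y) = -2/3 (I(j, Y) = (1/3)*(-2) = -2/3)
N = -23 (N = -17 - 2*3 = -17 - 1*6 = -17 - 6 = -23)
(22/(-12) + 13/4)*I(-1, -1) + N = (22/(-12) + 13/4)*(-2/3) - 23 = (22*(-1/12) + 13*(1/4))*(-2/3) - 23 = (-11/6 + 13/4)*(-2/3) - 23 = (17/12)*(-2/3) - 23 = -17/18 - 23 = -431/18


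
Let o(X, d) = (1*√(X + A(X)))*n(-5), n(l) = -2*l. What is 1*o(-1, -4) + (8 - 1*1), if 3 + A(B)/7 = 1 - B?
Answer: 7 + 20*I*√2 ≈ 7.0 + 28.284*I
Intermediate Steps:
A(B) = -14 - 7*B (A(B) = -21 + 7*(1 - B) = -21 + (7 - 7*B) = -14 - 7*B)
o(X, d) = 10*√(-14 - 6*X) (o(X, d) = (1*√(X + (-14 - 7*X)))*(-2*(-5)) = (1*√(-14 - 6*X))*10 = √(-14 - 6*X)*10 = 10*√(-14 - 6*X))
1*o(-1, -4) + (8 - 1*1) = 1*(10*√(-14 - 6*(-1))) + (8 - 1*1) = 1*(10*√(-14 + 6)) + (8 - 1) = 1*(10*√(-8)) + 7 = 1*(10*(2*I*√2)) + 7 = 1*(20*I*√2) + 7 = 20*I*√2 + 7 = 7 + 20*I*√2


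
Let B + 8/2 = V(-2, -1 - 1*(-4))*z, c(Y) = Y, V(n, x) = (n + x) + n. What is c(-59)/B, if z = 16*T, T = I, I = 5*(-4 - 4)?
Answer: -59/636 ≈ -0.092767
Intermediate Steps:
I = -40 (I = 5*(-8) = -40)
V(n, x) = x + 2*n
T = -40
z = -640 (z = 16*(-40) = -640)
B = 636 (B = -4 + ((-1 - 1*(-4)) + 2*(-2))*(-640) = -4 + ((-1 + 4) - 4)*(-640) = -4 + (3 - 4)*(-640) = -4 - 1*(-640) = -4 + 640 = 636)
c(-59)/B = -59/636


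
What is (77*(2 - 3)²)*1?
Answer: 77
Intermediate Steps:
(77*(2 - 3)²)*1 = (77*(-1)²)*1 = (77*1)*1 = 77*1 = 77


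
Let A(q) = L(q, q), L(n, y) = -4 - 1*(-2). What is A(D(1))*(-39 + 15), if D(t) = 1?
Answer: 48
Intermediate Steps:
L(n, y) = -2 (L(n, y) = -4 + 2 = -2)
A(q) = -2
A(D(1))*(-39 + 15) = -2*(-39 + 15) = -2*(-24) = 48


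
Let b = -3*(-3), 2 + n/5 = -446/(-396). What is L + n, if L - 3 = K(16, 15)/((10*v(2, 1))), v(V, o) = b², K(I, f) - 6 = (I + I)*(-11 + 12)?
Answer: -11777/8910 ≈ -1.3218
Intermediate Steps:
n = -865/198 (n = -10 + 5*(-446/(-396)) = -10 + 5*(-446*(-1/396)) = -10 + 5*(223/198) = -10 + 1115/198 = -865/198 ≈ -4.3687)
K(I, f) = 6 + 2*I (K(I, f) = 6 + (I + I)*(-11 + 12) = 6 + (2*I)*1 = 6 + 2*I)
b = 9
v(V, o) = 81 (v(V, o) = 9² = 81)
L = 1234/405 (L = 3 + (6 + 2*16)/((10*81)) = 3 + (6 + 32)/810 = 3 + 38*(1/810) = 3 + 19/405 = 1234/405 ≈ 3.0469)
L + n = 1234/405 - 865/198 = -11777/8910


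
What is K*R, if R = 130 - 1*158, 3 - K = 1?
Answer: -56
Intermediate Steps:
K = 2 (K = 3 - 1*1 = 3 - 1 = 2)
R = -28 (R = 130 - 158 = -28)
K*R = 2*(-28) = -56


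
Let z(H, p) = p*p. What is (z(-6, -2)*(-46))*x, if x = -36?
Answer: 6624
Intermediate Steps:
z(H, p) = p²
(z(-6, -2)*(-46))*x = ((-2)²*(-46))*(-36) = (4*(-46))*(-36) = -184*(-36) = 6624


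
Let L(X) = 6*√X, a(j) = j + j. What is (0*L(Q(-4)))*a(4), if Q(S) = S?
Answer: 0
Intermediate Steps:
a(j) = 2*j
(0*L(Q(-4)))*a(4) = (0*(6*√(-4)))*(2*4) = (0*(6*(2*I)))*8 = (0*(12*I))*8 = 0*8 = 0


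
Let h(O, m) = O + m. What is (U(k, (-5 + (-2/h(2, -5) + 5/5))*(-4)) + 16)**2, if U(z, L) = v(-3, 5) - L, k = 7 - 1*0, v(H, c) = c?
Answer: 529/9 ≈ 58.778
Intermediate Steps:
k = 7 (k = 7 + 0 = 7)
U(z, L) = 5 - L
(U(k, (-5 + (-2/h(2, -5) + 5/5))*(-4)) + 16)**2 = ((5 - (-5 + (-2/(2 - 5) + 5/5))*(-4)) + 16)**2 = ((5 - (-5 + (-2/(-3) + 5*(1/5)))*(-4)) + 16)**2 = ((5 - (-5 + (-2*(-1/3) + 1))*(-4)) + 16)**2 = ((5 - (-5 + (2/3 + 1))*(-4)) + 16)**2 = ((5 - (-5 + 5/3)*(-4)) + 16)**2 = ((5 - (-10)*(-4)/3) + 16)**2 = ((5 - 1*40/3) + 16)**2 = ((5 - 40/3) + 16)**2 = (-25/3 + 16)**2 = (23/3)**2 = 529/9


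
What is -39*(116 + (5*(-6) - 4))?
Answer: -3198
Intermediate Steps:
-39*(116 + (5*(-6) - 4)) = -39*(116 + (-30 - 4)) = -39*(116 - 34) = -39*82 = -3198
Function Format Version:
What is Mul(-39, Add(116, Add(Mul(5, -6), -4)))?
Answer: -3198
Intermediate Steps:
Mul(-39, Add(116, Add(Mul(5, -6), -4))) = Mul(-39, Add(116, Add(-30, -4))) = Mul(-39, Add(116, -34)) = Mul(-39, 82) = -3198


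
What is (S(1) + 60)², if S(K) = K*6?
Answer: 4356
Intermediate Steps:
S(K) = 6*K
(S(1) + 60)² = (6*1 + 60)² = (6 + 60)² = 66² = 4356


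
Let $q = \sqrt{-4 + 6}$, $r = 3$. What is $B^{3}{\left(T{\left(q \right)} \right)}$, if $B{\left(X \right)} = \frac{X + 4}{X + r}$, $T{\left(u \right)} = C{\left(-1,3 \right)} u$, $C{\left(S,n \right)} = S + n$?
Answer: $160 - 112 \sqrt{2} \approx 1.6081$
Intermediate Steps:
$q = \sqrt{2} \approx 1.4142$
$T{\left(u \right)} = 2 u$ ($T{\left(u \right)} = \left(-1 + 3\right) u = 2 u$)
$B{\left(X \right)} = \frac{4 + X}{3 + X}$ ($B{\left(X \right)} = \frac{X + 4}{X + 3} = \frac{4 + X}{3 + X}$)
$B^{3}{\left(T{\left(q \right)} \right)} = \left(\frac{4 + 2 \sqrt{2}}{3 + 2 \sqrt{2}}\right)^{3} = \frac{\left(4 + 2 \sqrt{2}\right)^{3}}{\left(3 + 2 \sqrt{2}\right)^{3}}$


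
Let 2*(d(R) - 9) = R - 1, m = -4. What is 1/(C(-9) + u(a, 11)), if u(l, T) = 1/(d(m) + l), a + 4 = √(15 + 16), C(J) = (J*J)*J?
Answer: -72181/52627235 - 4*√31/52627235 ≈ -0.0013720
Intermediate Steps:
d(R) = 17/2 + R/2 (d(R) = 9 + (R - 1)/2 = 9 + (-1 + R)/2 = 9 + (-½ + R/2) = 17/2 + R/2)
C(J) = J³ (C(J) = J²*J = J³)
a = -4 + √31 (a = -4 + √(15 + 16) = -4 + √31 ≈ 1.5678)
u(l, T) = 1/(13/2 + l) (u(l, T) = 1/((17/2 + (½)*(-4)) + l) = 1/((17/2 - 2) + l) = 1/(13/2 + l))
1/(C(-9) + u(a, 11)) = 1/((-9)³ + 2/(13 + 2*(-4 + √31))) = 1/(-729 + 2/(13 + (-8 + 2*√31))) = 1/(-729 + 2/(5 + 2*√31))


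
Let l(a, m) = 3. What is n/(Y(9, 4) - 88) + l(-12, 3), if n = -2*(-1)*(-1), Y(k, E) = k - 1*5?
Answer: 127/42 ≈ 3.0238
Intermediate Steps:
Y(k, E) = -5 + k (Y(k, E) = k - 5 = -5 + k)
n = -2 (n = 2*(-1) = -2)
n/(Y(9, 4) - 88) + l(-12, 3) = -2/((-5 + 9) - 88) + 3 = -2/(4 - 88) + 3 = -2/(-84) + 3 = -1/84*(-2) + 3 = 1/42 + 3 = 127/42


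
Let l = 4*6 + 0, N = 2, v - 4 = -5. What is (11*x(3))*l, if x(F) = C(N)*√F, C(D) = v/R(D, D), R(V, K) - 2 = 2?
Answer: -66*√3 ≈ -114.32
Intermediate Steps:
v = -1 (v = 4 - 5 = -1)
R(V, K) = 4 (R(V, K) = 2 + 2 = 4)
C(D) = -¼ (C(D) = -1/4 = -1*¼ = -¼)
x(F) = -√F/4
l = 24 (l = 24 + 0 = 24)
(11*x(3))*l = (11*(-√3/4))*24 = -11*√3/4*24 = -66*√3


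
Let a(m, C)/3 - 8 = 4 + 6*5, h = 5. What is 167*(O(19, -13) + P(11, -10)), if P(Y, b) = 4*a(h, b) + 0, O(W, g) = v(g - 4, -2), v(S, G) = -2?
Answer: 83834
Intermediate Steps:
O(W, g) = -2
a(m, C) = 126 (a(m, C) = 24 + 3*(4 + 6*5) = 24 + 3*(4 + 30) = 24 + 3*34 = 24 + 102 = 126)
P(Y, b) = 504 (P(Y, b) = 4*126 + 0 = 504 + 0 = 504)
167*(O(19, -13) + P(11, -10)) = 167*(-2 + 504) = 167*502 = 83834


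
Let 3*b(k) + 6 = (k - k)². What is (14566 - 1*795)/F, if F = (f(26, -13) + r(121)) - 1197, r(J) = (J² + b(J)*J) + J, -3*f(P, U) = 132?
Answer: 13771/13279 ≈ 1.0371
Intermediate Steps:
f(P, U) = -44 (f(P, U) = -⅓*132 = -44)
b(k) = -2 (b(k) = -2 + (k - k)²/3 = -2 + (⅓)*0² = -2 + (⅓)*0 = -2 + 0 = -2)
r(J) = J² - J (r(J) = (J² - 2*J) + J = J² - J)
F = 13279 (F = (-44 + 121*(-1 + 121)) - 1197 = (-44 + 121*120) - 1197 = (-44 + 14520) - 1197 = 14476 - 1197 = 13279)
(14566 - 1*795)/F = (14566 - 1*795)/13279 = (14566 - 795)*(1/13279) = 13771*(1/13279) = 13771/13279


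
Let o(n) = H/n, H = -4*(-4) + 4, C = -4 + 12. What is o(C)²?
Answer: 25/4 ≈ 6.2500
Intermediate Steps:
C = 8
H = 20 (H = 16 + 4 = 20)
o(n) = 20/n
o(C)² = (20/8)² = (20*(⅛))² = (5/2)² = 25/4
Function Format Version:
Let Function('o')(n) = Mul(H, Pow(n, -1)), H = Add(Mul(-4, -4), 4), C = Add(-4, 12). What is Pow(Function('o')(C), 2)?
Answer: Rational(25, 4) ≈ 6.2500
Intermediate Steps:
C = 8
H = 20 (H = Add(16, 4) = 20)
Function('o')(n) = Mul(20, Pow(n, -1))
Pow(Function('o')(C), 2) = Pow(Mul(20, Pow(8, -1)), 2) = Pow(Mul(20, Rational(1, 8)), 2) = Pow(Rational(5, 2), 2) = Rational(25, 4)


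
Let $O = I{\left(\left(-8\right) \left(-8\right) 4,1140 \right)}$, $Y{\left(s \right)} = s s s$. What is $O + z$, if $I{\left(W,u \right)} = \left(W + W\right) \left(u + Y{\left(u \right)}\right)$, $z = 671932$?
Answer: $758551783612$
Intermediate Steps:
$Y{\left(s \right)} = s^{3}$ ($Y{\left(s \right)} = s^{2} s = s^{3}$)
$I{\left(W,u \right)} = 2 W \left(u + u^{3}\right)$ ($I{\left(W,u \right)} = \left(W + W\right) \left(u + u^{3}\right) = 2 W \left(u + u^{3}\right)$)
$O = 758551111680$ ($O = 2 \left(-8\right) \left(-8\right) 4 \cdot 1140 \left(1 + 1140^{2}\right) = 2 \cdot 64 \cdot 4 \cdot 1140 \left(1 + 1299600\right) = 2 \cdot 256 \cdot 1140 \cdot 1299601 = 758551111680$)
$O + z = 758551111680 + 671932 = 758551783612$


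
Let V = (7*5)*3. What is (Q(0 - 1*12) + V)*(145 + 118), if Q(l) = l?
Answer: 24459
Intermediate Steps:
V = 105 (V = 35*3 = 105)
(Q(0 - 1*12) + V)*(145 + 118) = ((0 - 1*12) + 105)*(145 + 118) = ((0 - 12) + 105)*263 = (-12 + 105)*263 = 93*263 = 24459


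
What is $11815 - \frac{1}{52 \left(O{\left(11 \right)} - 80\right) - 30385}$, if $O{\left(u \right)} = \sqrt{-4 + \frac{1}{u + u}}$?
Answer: $\frac{51698678620560}{4375681633} + \frac{26 i \sqrt{1914}}{13127044899} \approx 11815.0 + 8.6652 \cdot 10^{-8} i$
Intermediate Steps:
$O{\left(u \right)} = \sqrt{-4 + \frac{1}{2 u}}$
$11815 - \frac{1}{52 \left(O{\left(11 \right)} - 80\right) - 30385} = 11815 - \frac{1}{52 \left(\frac{\sqrt{-16 + \frac{2}{11}}}{2} - 80\right) - 30385} = 11815 - \frac{1}{52 \left(\frac{\sqrt{- \frac{174}{11}}}{2} - 80\right) - 30385} = 11815 - \frac{1}{52 \left(\frac{\frac{1}{11} i \sqrt{1914}}{2} - 80\right) - 30385} = 11815 - \frac{1}{52 \left(\frac{i \sqrt{1914}}{22} - 80\right) - 30385} = 11815 - \frac{1}{52 \left(-80 + \frac{i \sqrt{1914}}{22}\right) - 30385} = 11815 - \frac{1}{\left(-4160 + \frac{26 i \sqrt{1914}}{11}\right) - 30385} = 11815 - \frac{1}{-34545 + \frac{26 i \sqrt{1914}}{11}}$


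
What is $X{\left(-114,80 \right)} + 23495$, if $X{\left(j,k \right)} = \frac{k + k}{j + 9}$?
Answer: $\frac{493363}{21} \approx 23493.0$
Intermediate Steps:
$X{\left(j,k \right)} = \frac{2 k}{9 + j}$
$X{\left(-114,80 \right)} + 23495 = 2 \cdot 80 \frac{1}{9 - 114} + 23495 = 2 \cdot 80 \frac{1}{-105} + 23495 = 2 \cdot 80 \left(- \frac{1}{105}\right) + 23495 = - \frac{32}{21} + 23495 = \frac{493363}{21}$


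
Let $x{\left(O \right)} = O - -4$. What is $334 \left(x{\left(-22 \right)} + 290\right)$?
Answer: $90848$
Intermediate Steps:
$x{\left(O \right)} = 4 + O$ ($x{\left(O \right)} = O + 4 = 4 + O$)
$334 \left(x{\left(-22 \right)} + 290\right) = 334 \left(\left(4 - 22\right) + 290\right) = 334 \left(-18 + 290\right) = 334 \cdot 272 = 90848$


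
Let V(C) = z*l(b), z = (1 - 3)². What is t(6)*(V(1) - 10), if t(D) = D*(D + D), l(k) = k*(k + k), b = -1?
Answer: -144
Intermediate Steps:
l(k) = 2*k² (l(k) = k*(2*k) = 2*k²)
z = 4 (z = (-2)² = 4)
V(C) = 8 (V(C) = 4*(2*(-1)²) = 4*(2*1) = 4*2 = 8)
t(D) = 2*D² (t(D) = D*(2*D) = 2*D²)
t(6)*(V(1) - 10) = (2*6²)*(8 - 10) = (2*36)*(-2) = 72*(-2) = -144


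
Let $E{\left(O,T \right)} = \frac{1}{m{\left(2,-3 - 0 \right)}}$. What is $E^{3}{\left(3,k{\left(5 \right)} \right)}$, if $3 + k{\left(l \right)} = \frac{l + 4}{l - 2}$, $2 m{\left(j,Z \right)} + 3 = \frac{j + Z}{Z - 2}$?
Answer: $- \frac{125}{343} \approx -0.36443$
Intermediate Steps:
$m{\left(j,Z \right)} = - \frac{3}{2} + \frac{Z + j}{2 \left(-2 + Z\right)}$ ($m{\left(j,Z \right)} = - \frac{3}{2} + \frac{\left(j + Z\right) \frac{1}{Z - 2}}{2} = - \frac{3}{2} + \frac{\left(Z + j\right) \frac{1}{-2 + Z}}{2} = - \frac{3}{2} + \frac{\frac{1}{-2 + Z} \left(Z + j\right)}{2} = - \frac{3}{2} + \frac{Z + j}{2 \left(-2 + Z\right)}$)
$k{\left(l \right)} = -3 + \frac{4 + l}{-2 + l}$ ($k{\left(l \right)} = -3 + \frac{l + 4}{l - 2} = -3 + \frac{4 + l}{-2 + l}$)
$E{\left(O,T \right)} = - \frac{5}{7}$ ($E{\left(O,T \right)} = \frac{1}{\frac{1}{-2 - 3} \left(3 + \frac{1}{2} \cdot 2 - \left(-3 - 0\right)\right)} = \frac{1}{\frac{1}{-2 + \left(-3 + 0\right)} \left(3 + 1 - \left(-3 + 0\right)\right)} = \frac{1}{\frac{1}{-2 - 3} \left(3 + 1 - -3\right)} = \frac{1}{\frac{1}{-5} \left(3 + 1 + 3\right)} = \frac{1}{\left(- \frac{1}{5}\right) 7} = \frac{1}{- \frac{7}{5}} = - \frac{5}{7}$)
$E^{3}{\left(3,k{\left(5 \right)} \right)} = \left(- \frac{5}{7}\right)^{3} = - \frac{125}{343}$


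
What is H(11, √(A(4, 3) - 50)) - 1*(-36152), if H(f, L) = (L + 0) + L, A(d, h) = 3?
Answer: 36152 + 2*I*√47 ≈ 36152.0 + 13.711*I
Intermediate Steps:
H(f, L) = 2*L (H(f, L) = L + L = 2*L)
H(11, √(A(4, 3) - 50)) - 1*(-36152) = 2*√(3 - 50) - 1*(-36152) = 2*√(-47) + 36152 = 2*(I*√47) + 36152 = 2*I*√47 + 36152 = 36152 + 2*I*√47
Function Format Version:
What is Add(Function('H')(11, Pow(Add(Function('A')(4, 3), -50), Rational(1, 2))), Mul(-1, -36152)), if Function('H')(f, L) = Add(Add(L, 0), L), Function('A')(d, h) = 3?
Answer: Add(36152, Mul(2, I, Pow(47, Rational(1, 2)))) ≈ Add(36152., Mul(13.711, I))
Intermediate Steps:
Function('H')(f, L) = Mul(2, L) (Function('H')(f, L) = Add(L, L) = Mul(2, L))
Add(Function('H')(11, Pow(Add(Function('A')(4, 3), -50), Rational(1, 2))), Mul(-1, -36152)) = Add(Mul(2, Pow(Add(3, -50), Rational(1, 2))), Mul(-1, -36152)) = Add(Mul(2, Pow(-47, Rational(1, 2))), 36152) = Add(Mul(2, Mul(I, Pow(47, Rational(1, 2)))), 36152) = Add(Mul(2, I, Pow(47, Rational(1, 2))), 36152) = Add(36152, Mul(2, I, Pow(47, Rational(1, 2))))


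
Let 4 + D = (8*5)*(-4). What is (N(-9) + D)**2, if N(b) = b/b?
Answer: 26569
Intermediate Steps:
N(b) = 1
D = -164 (D = -4 + (8*5)*(-4) = -4 + 40*(-4) = -4 - 160 = -164)
(N(-9) + D)**2 = (1 - 164)**2 = (-163)**2 = 26569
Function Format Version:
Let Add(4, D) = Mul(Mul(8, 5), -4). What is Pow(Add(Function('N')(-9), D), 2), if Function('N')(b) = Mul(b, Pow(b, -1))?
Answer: 26569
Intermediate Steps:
Function('N')(b) = 1
D = -164 (D = Add(-4, Mul(Mul(8, 5), -4)) = Add(-4, Mul(40, -4)) = Add(-4, -160) = -164)
Pow(Add(Function('N')(-9), D), 2) = Pow(Add(1, -164), 2) = Pow(-163, 2) = 26569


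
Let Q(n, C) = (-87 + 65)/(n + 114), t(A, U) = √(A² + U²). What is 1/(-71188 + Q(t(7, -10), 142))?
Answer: -228638686/16276375413965 - 11*√149/32552750827930 ≈ -1.4047e-5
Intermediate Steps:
Q(n, C) = -22/(114 + n)
1/(-71188 + Q(t(7, -10), 142)) = 1/(-71188 - 22/(114 + √(7² + (-10)²))) = 1/(-71188 - 22/(114 + √(49 + 100))) = 1/(-71188 - 22/(114 + √149))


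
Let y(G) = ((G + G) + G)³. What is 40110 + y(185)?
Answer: 170993985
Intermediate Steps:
y(G) = 27*G³ (y(G) = (2*G + G)³ = (3*G)³ = 27*G³)
40110 + y(185) = 40110 + 27*185³ = 40110 + 27*6331625 = 40110 + 170953875 = 170993985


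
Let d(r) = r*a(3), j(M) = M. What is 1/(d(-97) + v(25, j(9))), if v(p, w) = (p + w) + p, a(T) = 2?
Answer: -1/135 ≈ -0.0074074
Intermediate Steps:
v(p, w) = w + 2*p
d(r) = 2*r (d(r) = r*2 = 2*r)
1/(d(-97) + v(25, j(9))) = 1/(2*(-97) + (9 + 2*25)) = 1/(-194 + (9 + 50)) = 1/(-194 + 59) = 1/(-135) = -1/135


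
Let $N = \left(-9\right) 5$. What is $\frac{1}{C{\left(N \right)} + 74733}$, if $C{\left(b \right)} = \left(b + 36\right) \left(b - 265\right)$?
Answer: $\frac{1}{77523} \approx 1.2899 \cdot 10^{-5}$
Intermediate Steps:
$N = -45$
$C{\left(b \right)} = \left(-265 + b\right) \left(36 + b\right)$ ($C{\left(b \right)} = \left(36 + b\right) \left(-265 + b\right) = \left(-265 + b\right) \left(36 + b\right)$)
$\frac{1}{C{\left(N \right)} + 74733} = \frac{1}{\left(-9540 + \left(-45\right)^{2} - -10305\right) + 74733} = \frac{1}{\left(-9540 + 2025 + 10305\right) + 74733} = \frac{1}{2790 + 74733} = \frac{1}{77523}$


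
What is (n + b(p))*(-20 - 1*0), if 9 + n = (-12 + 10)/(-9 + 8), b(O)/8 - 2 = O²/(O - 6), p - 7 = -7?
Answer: -180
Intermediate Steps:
p = 0 (p = 7 - 7 = 0)
b(O) = 16 + 8*O²/(-6 + O) (b(O) = 16 + 8*(O²/(O - 6)) = 16 + 8*(O²/(-6 + O)) = 16 + 8*O²/(-6 + O))
n = -7 (n = -9 + (-12 + 10)/(-9 + 8) = -9 - 2/(-1) = -9 - 2*(-1) = -9 + 2 = -7)
(n + b(p))*(-20 - 1*0) = (-7 + 8*(-12 + 0² + 2*0)/(-6 + 0))*(-20 - 1*0) = (-7 + 8*(-12 + 0 + 0)/(-6))*(-20 + 0) = (-7 + 8*(-⅙)*(-12))*(-20) = (-7 + 16)*(-20) = 9*(-20) = -180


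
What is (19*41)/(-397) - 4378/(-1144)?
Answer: 38495/20644 ≈ 1.8647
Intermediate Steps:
(19*41)/(-397) - 4378/(-1144) = 779*(-1/397) - 4378*(-1/1144) = -779/397 + 199/52 = 38495/20644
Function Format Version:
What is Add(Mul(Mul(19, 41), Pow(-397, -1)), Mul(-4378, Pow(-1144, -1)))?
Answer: Rational(38495, 20644) ≈ 1.8647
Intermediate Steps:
Add(Mul(Mul(19, 41), Pow(-397, -1)), Mul(-4378, Pow(-1144, -1))) = Add(Mul(779, Rational(-1, 397)), Mul(-4378, Rational(-1, 1144))) = Add(Rational(-779, 397), Rational(199, 52)) = Rational(38495, 20644)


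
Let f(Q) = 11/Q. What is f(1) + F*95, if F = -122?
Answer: -11579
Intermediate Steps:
f(1) + F*95 = 11/1 - 122*95 = 11*1 - 11590 = 11 - 11590 = -11579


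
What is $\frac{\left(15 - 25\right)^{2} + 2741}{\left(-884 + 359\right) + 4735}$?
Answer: $\frac{2841}{4210} \approx 0.67482$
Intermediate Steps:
$\frac{\left(15 - 25\right)^{2} + 2741}{\left(-884 + 359\right) + 4735} = \frac{\left(-10\right)^{2} + 2741}{-525 + 4735} = \frac{100 + 2741}{4210} = 2841 \cdot \frac{1}{4210} = \frac{2841}{4210}$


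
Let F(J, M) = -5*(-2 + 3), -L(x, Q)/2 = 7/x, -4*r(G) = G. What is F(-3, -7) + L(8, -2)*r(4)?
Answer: -13/4 ≈ -3.2500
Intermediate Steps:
r(G) = -G/4
L(x, Q) = -14/x
F(J, M) = -5 (F(J, M) = -5*1 = -5)
F(-3, -7) + L(8, -2)*r(4) = -5 + (-14/8)*(-¼*4) = -5 - 14*⅛*(-1) = -5 - 7/4*(-1) = -5 + 7/4 = -13/4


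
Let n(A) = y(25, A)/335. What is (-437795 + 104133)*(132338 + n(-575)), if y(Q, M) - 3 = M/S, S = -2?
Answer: -14792411117071/335 ≈ -4.4156e+10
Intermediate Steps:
y(Q, M) = 3 - M/2 (y(Q, M) = 3 + M/(-2) = 3 + M*(-1/2) = 3 - M/2)
n(A) = 3/335 - A/670 (n(A) = (3 - A/2)/335 = (3 - A/2)*(1/335) = 3/335 - A/670)
(-437795 + 104133)*(132338 + n(-575)) = (-437795 + 104133)*(132338 + (3/335 - 1/670*(-575))) = -333662*(132338 + (3/335 + 115/134)) = -333662*(132338 + 581/670) = -333662*88667041/670 = -14792411117071/335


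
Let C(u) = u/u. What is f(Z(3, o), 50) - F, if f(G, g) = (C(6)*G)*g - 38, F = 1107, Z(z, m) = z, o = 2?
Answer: -995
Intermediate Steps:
C(u) = 1
f(G, g) = -38 + G*g (f(G, g) = (1*G)*g - 38 = G*g - 38 = -38 + G*g)
f(Z(3, o), 50) - F = (-38 + 3*50) - 1*1107 = (-38 + 150) - 1107 = 112 - 1107 = -995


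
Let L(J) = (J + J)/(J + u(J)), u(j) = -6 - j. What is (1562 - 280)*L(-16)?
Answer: 20512/3 ≈ 6837.3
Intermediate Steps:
L(J) = -J/3 (L(J) = (J + J)/(J + (-6 - J)) = (2*J)/(-6) = (2*J)*(-⅙) = -J/3)
(1562 - 280)*L(-16) = (1562 - 280)*(-⅓*(-16)) = 1282*(16/3) = 20512/3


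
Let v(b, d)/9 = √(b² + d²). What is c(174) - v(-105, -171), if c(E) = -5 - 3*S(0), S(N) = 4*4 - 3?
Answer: -44 - 27*√4474 ≈ -1850.0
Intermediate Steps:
S(N) = 13 (S(N) = 16 - 3 = 13)
c(E) = -44 (c(E) = -5 - 3*13 = -5 - 39 = -44)
v(b, d) = 9*√(b² + d²)
c(174) - v(-105, -171) = -44 - 9*√((-105)² + (-171)²) = -44 - 9*√(11025 + 29241) = -44 - 9*√40266 = -44 - 9*3*√4474 = -44 - 27*√4474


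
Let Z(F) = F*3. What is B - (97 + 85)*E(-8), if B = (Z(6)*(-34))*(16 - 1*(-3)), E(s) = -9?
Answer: -9990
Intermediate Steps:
Z(F) = 3*F
B = -11628 (B = ((3*6)*(-34))*(16 - 1*(-3)) = (18*(-34))*(16 + 3) = -612*19 = -11628)
B - (97 + 85)*E(-8) = -11628 - (97 + 85)*(-9) = -11628 - 182*(-9) = -11628 - 1*(-1638) = -11628 + 1638 = -9990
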